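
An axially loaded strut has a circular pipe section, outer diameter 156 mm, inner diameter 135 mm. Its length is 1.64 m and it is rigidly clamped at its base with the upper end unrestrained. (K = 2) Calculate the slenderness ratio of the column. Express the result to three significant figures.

λ ≈ 63.6

d_o = 156 mm, d_i = 135 mm
I = π(d_o⁴ − d_i⁴)/64 = π(156⁴ − 135.0⁴)/64 = 1.277×10^7 mm⁴
A = 4.800×10^3 mm²;  r_min = √(I/A) = √(1.277×10^7/4.800×10^3) = 51.58 mm
L_e = K·L = 2 × 1.64 m = 3.280 m = 3280.0 mm
λ = L_e / r_min = 3280.0 / 51.58 = 63.6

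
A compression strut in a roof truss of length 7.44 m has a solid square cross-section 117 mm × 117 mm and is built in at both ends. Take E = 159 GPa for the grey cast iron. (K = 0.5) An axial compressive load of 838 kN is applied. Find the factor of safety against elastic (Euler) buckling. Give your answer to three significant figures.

n ≈ 2.11

I = a⁴/12 = 117⁴/12 = 1.562×10^7 mm⁴
I = 1.562×10^7 mm⁴ = 1.562×10^-5 m⁴
Effective length L_e = K·L = 0.5 × 7.44 = 3.720 m
P_cr = π²EI / L_e² = π² × 159×10⁹ × 1.562×10^-5 / 3.720² = 1.771×10^6 N
Factor of safety n = P_cr / P = 1770.8 / 838 = 2.11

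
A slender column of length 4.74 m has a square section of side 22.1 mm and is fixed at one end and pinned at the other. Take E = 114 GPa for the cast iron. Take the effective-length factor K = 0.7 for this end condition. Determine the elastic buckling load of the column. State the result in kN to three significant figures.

I = a⁴/12 = 22.1⁴/12 = 1.988×10^4 mm⁴
I = 1.988×10^4 mm⁴ = 1.988×10^-8 m⁴
Effective length L_e = K·L = 0.7 × 4.74 = 3.318 m
P_cr = π²EI / L_e² = π² × 114×10⁹ × 1.988×10^-8 / 3.318² = 2.032×10^3 N

P_cr ≈ 2.03 kN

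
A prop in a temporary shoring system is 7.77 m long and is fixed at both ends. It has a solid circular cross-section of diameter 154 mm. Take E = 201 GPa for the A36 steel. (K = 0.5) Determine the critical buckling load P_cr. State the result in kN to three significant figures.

P_cr ≈ 3630 kN

I = πd⁴/64 = π×154⁴/64 = 2.761×10^7 mm⁴
I = 2.761×10^7 mm⁴ = 2.761×10^-5 m⁴
Effective length L_e = K·L = 0.5 × 7.77 = 3.885 m
P_cr = π²EI / L_e² = π² × 201×10⁹ × 2.761×10^-5 / 3.885² = 3.629×10^6 N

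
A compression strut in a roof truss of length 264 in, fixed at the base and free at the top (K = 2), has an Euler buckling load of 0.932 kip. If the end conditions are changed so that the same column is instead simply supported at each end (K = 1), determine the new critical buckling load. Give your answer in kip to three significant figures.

P_cr ≈ 3.73 kip

P_cr ∝ 1/K², so P_cr,new = P_cr,old × (K_old/K_new)² = 0.932 × (2/1)²
= 0.932 × 4.000 = 3.73 kip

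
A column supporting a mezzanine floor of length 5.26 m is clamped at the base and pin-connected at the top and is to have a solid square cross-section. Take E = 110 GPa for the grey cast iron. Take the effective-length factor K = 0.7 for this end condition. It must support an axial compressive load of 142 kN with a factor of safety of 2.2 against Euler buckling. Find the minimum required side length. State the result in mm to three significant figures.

Required P_cr = n·P = 2.2 × 142 = 312.4 kN
L_e = K·L = 0.7 × 5.26 = 3.682 m
Required I = P_cr·L_e²/(π²E) = 3.124×10^5 × 3.682² / (π² × 1.10×10^11) = 3.901×10^-6 m⁴
I_req = 3.901×10^6 mm⁴
Solid square: I = a⁴/12  ⇒  a = (12I)^(1/4) = (12×3.901×10^6)^(1/4) = 82.7 mm

a ≈ 82.7 mm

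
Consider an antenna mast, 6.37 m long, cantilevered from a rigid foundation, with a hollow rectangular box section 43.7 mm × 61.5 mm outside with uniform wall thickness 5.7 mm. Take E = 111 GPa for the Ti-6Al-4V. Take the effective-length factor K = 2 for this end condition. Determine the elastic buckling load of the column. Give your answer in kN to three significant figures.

P_cr ≈ 1.94 kN

Inner dimensions: h_i = 61.5 − 2×5.7 = 50.10 mm, b_i = 43.7 − 2×5.7 = 32.30 mm
Weak-axis I_min = (h_o·b_o³ − h_i·b_i³)/12 with b_o = 43.7, b_i = 32.30 mm (shorter outer/inner sides).
I_min = (61.5×43.7³ − 50.10×32.30³)/12 = 2.870×10^5 mm⁴
I = 2.870×10^5 mm⁴ = 2.870×10^-7 m⁴
Effective length L_e = K·L = 2 × 6.37 = 12.74 m
P_cr = π²EI / L_e² = π² × 111×10⁹ × 2.870×10^-7 / 12.74² = 1.937×10^3 N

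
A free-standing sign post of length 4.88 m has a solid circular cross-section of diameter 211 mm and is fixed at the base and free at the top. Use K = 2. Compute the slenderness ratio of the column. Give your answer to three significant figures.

For a solid circle r = d/4 = 211/4 = 52.75 mm
L_e = K·L = 2 × 4.88 m = 9.760 m = 9760.0 mm
λ = L_e / r_min = 9760.0 / 52.75 = 185

λ ≈ 185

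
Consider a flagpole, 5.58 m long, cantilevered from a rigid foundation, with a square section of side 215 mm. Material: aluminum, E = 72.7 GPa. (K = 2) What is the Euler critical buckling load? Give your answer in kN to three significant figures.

P_cr ≈ 1030 kN

I = a⁴/12 = 215⁴/12 = 1.781×10^8 mm⁴
I = 1.781×10^8 mm⁴ = 1.781×10^-4 m⁴
Effective length L_e = K·L = 2 × 5.58 = 11.16 m
P_cr = π²EI / L_e² = π² × 72.7×10⁹ × 1.781×10^-4 / 11.16² = 1.026×10^6 N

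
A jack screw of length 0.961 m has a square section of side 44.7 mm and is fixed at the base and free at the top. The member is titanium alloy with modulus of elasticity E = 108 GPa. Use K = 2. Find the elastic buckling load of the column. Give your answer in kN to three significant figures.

P_cr ≈ 96.0 kN

I = a⁴/12 = 44.7⁴/12 = 3.327×10^5 mm⁴
I = 3.327×10^5 mm⁴ = 3.327×10^-7 m⁴
Effective length L_e = K·L = 2 × 0.961 = 1.922 m
P_cr = π²EI / L_e² = π² × 108×10⁹ × 3.327×10^-7 / 1.922² = 9.600×10^4 N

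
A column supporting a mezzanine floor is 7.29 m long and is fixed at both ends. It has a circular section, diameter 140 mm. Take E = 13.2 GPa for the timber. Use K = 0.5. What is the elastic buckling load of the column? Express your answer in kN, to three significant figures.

P_cr ≈ 185 kN

I = πd⁴/64 = π×140⁴/64 = 1.886×10^7 mm⁴
I = 1.886×10^7 mm⁴ = 1.886×10^-5 m⁴
Effective length L_e = K·L = 0.5 × 7.29 = 3.645 m
P_cr = π²EI / L_e² = π² × 13.2×10⁹ × 1.886×10^-5 / 3.645² = 1.849×10^5 N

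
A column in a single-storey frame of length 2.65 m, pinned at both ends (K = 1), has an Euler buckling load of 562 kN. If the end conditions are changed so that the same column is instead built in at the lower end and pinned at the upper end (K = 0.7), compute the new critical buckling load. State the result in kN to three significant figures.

P_cr ≈ 1150 kN

P_cr ∝ 1/K², so P_cr,new = P_cr,old × (K_old/K_new)² = 562 × (1/0.7)²
= 562 × 2.041 = 1150 kN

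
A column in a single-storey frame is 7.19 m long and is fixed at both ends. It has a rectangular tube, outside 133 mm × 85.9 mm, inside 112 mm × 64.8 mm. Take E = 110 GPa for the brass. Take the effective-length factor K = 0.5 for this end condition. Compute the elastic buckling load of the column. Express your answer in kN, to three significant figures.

P_cr ≈ 377 kN

Weak-axis I_min = (h_o·b_o³ − h_i·b_i³)/12 with b_o = 85.9, b_i = 64.80 mm (shorter outer/inner sides).
I_min = (133×85.9³ − 112.0×64.80³)/12 = 4.485×10^6 mm⁴
I = 4.485×10^6 mm⁴ = 4.485×10^-6 m⁴
Effective length L_e = K·L = 0.5 × 7.19 = 3.595 m
P_cr = π²EI / L_e² = π² × 110×10⁹ × 4.485×10^-6 / 3.595² = 3.768×10^5 N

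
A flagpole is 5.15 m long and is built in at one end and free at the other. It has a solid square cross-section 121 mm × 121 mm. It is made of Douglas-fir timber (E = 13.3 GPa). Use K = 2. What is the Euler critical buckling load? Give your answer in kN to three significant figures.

P_cr ≈ 22.1 kN

I = a⁴/12 = 121⁴/12 = 1.786×10^7 mm⁴
I = 1.786×10^7 mm⁴ = 1.786×10^-5 m⁴
Effective length L_e = K·L = 2 × 5.15 = 10.30 m
P_cr = π²EI / L_e² = π² × 13.3×10⁹ × 1.786×10^-5 / 10.30² = 2.210×10^4 N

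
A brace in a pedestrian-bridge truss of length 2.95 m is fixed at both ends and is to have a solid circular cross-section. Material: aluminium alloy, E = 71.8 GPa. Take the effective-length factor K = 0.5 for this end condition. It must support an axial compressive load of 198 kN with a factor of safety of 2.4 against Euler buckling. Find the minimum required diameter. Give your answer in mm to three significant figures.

d ≈ 73.8 mm

Required P_cr = n·P = 2.4 × 198 = 475.2 kN
L_e = K·L = 0.5 × 2.95 = 1.475 m
Required I = P_cr·L_e²/(π²E) = 4.752×10^5 × 1.475² / (π² × 7.18×10^10) = 1.459×10^-6 m⁴
I_req = 1.459×10^6 mm⁴
Solid circle: I = πd⁴/64  ⇒  d = (64I/π)^(1/4) = (64×1.459×10^6/π)^(1/4) = 73.8 mm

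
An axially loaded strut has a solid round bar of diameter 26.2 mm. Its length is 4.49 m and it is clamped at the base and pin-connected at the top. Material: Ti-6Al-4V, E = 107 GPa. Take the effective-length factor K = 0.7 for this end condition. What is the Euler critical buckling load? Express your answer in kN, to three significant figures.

I = πd⁴/64 = π×26.2⁴/64 = 2.313×10^4 mm⁴
I = 2.313×10^4 mm⁴ = 2.313×10^-8 m⁴
Effective length L_e = K·L = 0.7 × 4.49 = 3.143 m
P_cr = π²EI / L_e² = π² × 107×10⁹ × 2.313×10^-8 / 3.143² = 2.473×10^3 N

P_cr ≈ 2.47 kN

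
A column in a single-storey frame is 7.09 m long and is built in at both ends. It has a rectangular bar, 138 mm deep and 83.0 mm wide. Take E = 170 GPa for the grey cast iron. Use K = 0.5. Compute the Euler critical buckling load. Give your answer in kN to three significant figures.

Buckling occurs about the weak axis: I_min = h·b³/12 with b = 83.0 mm (the shorter side).
I_min = 138×83.0³/12 = 6.576×10^6 mm⁴
I = 6.576×10^6 mm⁴ = 6.576×10^-6 m⁴
Effective length L_e = K·L = 0.5 × 7.09 = 3.545 m
P_cr = π²EI / L_e² = π² × 170×10⁹ × 6.576×10^-6 / 3.545² = 8.779×10^5 N

P_cr ≈ 878 kN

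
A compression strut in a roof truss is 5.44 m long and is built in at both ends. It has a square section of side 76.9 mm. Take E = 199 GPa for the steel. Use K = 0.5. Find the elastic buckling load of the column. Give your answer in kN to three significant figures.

P_cr ≈ 774 kN

I = a⁴/12 = 76.9⁴/12 = 2.914×10^6 mm⁴
I = 2.914×10^6 mm⁴ = 2.914×10^-6 m⁴
Effective length L_e = K·L = 0.5 × 5.44 = 2.720 m
P_cr = π²EI / L_e² = π² × 199×10⁹ × 2.914×10^-6 / 2.720² = 7.736×10^5 N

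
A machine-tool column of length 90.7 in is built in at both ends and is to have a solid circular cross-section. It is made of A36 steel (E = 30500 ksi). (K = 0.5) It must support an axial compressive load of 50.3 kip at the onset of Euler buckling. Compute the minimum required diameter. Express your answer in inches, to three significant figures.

d ≈ 1.63 in

L_e = K·L = 0.5 × 90.7 = 45.35 in
Required I = P_cr·L_e²/(π²E) = 5.030×10^4 × 45.35² / (π² × 3.05×10^7) = 0.3437 in⁴
Solid circle: I = πd⁴/64  ⇒  d = (64I/π)^(1/4) = (64×0.3437/π)^(1/4) = 1.63 in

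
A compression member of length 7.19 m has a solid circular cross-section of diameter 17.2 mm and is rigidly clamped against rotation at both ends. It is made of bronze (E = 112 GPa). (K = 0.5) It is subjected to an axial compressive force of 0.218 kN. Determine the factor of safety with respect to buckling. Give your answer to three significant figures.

I = πd⁴/64 = π×17.2⁴/64 = 4.296×10^3 mm⁴
I = 4.296×10^3 mm⁴ = 4.296×10^-9 m⁴
Effective length L_e = K·L = 0.5 × 7.19 = 3.595 m
P_cr = π²EI / L_e² = π² × 112×10⁹ × 4.296×10^-9 / 3.595² = 367.5 N
Factor of safety n = P_cr / P = 0.36745 / 0.218 = 1.69

n ≈ 1.69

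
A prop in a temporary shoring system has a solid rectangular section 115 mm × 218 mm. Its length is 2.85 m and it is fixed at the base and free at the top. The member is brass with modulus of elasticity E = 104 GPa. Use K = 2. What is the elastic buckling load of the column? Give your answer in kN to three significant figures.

P_cr ≈ 873 kN

Buckling occurs about the weak axis: I_min = h·b³/12 with b = 115 mm (the shorter side).
I_min = 218×115³/12 = 2.763×10^7 mm⁴
I = 2.763×10^7 mm⁴ = 2.763×10^-5 m⁴
Effective length L_e = K·L = 2 × 2.85 = 5.700 m
P_cr = π²EI / L_e² = π² × 104×10⁹ × 2.763×10^-5 / 5.700² = 8.729×10^5 N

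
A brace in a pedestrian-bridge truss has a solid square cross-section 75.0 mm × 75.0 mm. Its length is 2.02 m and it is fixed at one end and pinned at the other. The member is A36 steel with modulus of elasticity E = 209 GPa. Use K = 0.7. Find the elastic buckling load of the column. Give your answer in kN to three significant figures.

I = a⁴/12 = 75.0⁴/12 = 2.637×10^6 mm⁴
I = 2.637×10^6 mm⁴ = 2.637×10^-6 m⁴
Effective length L_e = K·L = 0.7 × 2.02 = 1.414 m
P_cr = π²EI / L_e² = π² × 209×10⁹ × 2.637×10^-6 / 1.414² = 2.720×10^6 N

P_cr ≈ 2720 kN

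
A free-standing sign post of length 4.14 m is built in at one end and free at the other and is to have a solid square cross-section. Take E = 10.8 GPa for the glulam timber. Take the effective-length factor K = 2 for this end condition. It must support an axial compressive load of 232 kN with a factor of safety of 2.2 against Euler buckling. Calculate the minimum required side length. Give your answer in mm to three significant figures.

Required P_cr = n·P = 2.2 × 232 = 510.4 kN
L_e = K·L = 2 × 4.14 = 8.280 m
Required I = P_cr·L_e²/(π²E) = 5.104×10^5 × 8.280² / (π² × 1.08×10^10) = 3.283×10^-4 m⁴
I_req = 3.283×10^8 mm⁴
Solid square: I = a⁴/12  ⇒  a = (12I)^(1/4) = (12×3.283×10^8)^(1/4) = 251 mm

a ≈ 251 mm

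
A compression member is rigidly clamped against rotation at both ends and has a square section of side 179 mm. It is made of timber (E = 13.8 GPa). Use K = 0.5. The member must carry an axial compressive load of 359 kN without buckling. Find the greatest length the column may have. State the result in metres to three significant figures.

L_max ≈ 11.4 m

I = a⁴/12 = 179⁴/12 = 8.555×10^7 mm⁴
I = 8.555×10^-5 m⁴
At the buckling limit P_cr = P = 3.590×10^5 N
From P_cr = π²EI/(K·L)²:  L = (1/K)·√(π²EI/P_cr) = (1/0.5)·√(π²×1.38×10^10×8.555×10^-5/3.590×10^5)
L = 11.4 m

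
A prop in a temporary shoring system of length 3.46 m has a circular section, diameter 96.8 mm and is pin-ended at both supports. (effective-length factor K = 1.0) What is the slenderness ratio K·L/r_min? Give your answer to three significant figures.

For a solid circle r = d/4 = 96.8/4 = 24.20 mm
L_e = K·L = 1 × 3.46 m = 3.460 m = 3460.0 mm
λ = L_e / r_min = 3460.0 / 24.20 = 143

λ ≈ 143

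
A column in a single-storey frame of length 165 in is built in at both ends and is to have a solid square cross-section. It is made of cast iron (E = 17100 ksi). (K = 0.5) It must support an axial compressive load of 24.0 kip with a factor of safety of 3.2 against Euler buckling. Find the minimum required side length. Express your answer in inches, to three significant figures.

Required P_cr = n·P = 3.2 × 24.0 = 76.80 kip
L_e = K·L = 0.5 × 165 = 82.50 in
Required I = P_cr·L_e²/(π²E) = 7.680×10^4 × 82.50² / (π² × 1.71×10^7) = 3.097 in⁴
Solid square: I = a⁴/12  ⇒  a = (12I)^(1/4) = (12×3.097)^(1/4) = 2.47 in

a ≈ 2.47 in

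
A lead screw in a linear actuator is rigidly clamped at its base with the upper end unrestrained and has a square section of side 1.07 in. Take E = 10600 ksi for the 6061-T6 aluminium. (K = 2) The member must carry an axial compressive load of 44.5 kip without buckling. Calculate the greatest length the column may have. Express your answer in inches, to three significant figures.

I = a⁴/12 = 1.07⁴/12 = 0.1092 in⁴
At the buckling limit P_cr = P = 4.450×10^4 lb
From P_cr = π²EI/(K·L)²:  L = (1/K)·√(π²EI/P_cr) = (1/2)·√(π²×1.06×10^7×0.1092/4.450×10^4)
L = 8.01 in

L_max ≈ 8.01 in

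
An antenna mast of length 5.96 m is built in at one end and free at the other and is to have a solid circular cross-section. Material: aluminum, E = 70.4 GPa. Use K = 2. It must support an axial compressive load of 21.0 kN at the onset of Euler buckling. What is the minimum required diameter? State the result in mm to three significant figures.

L_e = K·L = 2 × 5.96 = 11.92 m
Required I = P_cr·L_e²/(π²E) = 2.100×10^4 × 11.92² / (π² × 7.04×10^10) = 4.294×10^-6 m⁴
I_req = 4.294×10^6 mm⁴
Solid circle: I = πd⁴/64  ⇒  d = (64I/π)^(1/4) = (64×4.294×10^6/π)^(1/4) = 96.7 mm

d ≈ 96.7 mm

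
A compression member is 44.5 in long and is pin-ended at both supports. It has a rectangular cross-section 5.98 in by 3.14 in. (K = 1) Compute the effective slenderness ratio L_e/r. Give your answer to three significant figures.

Buckling occurs about the weak axis: I_min = h·b³/12 with b = 3.14 in (the shorter side).
I_min = 5.98×3.14³/12 = 15.43 in⁴
A = 18.78 in²;  r_min = √(I/A) = √(15.43/18.78) = 0.9064 in
L_e = K·L = 1 × 44.5 = 44.50 in
λ = L_e / r_min = 44.500 / 0.9064 = 49.1

λ ≈ 49.1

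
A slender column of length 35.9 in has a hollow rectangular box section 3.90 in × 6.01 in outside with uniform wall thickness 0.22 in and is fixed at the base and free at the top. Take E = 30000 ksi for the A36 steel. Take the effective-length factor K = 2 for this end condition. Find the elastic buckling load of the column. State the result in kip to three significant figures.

Inner dimensions: h_i = 6.01 − 2×0.22 = 5.570 in, b_i = 3.90 − 2×0.22 = 3.460 in
Weak-axis I_min = (h_o·b_o³ − h_i·b_i³)/12 with b_o = 3.90, b_i = 3.460 in (shorter outer/inner sides).
I_min = (6.01×3.90³ − 5.570×3.460³)/12 = 10.48 in⁴
Effective length L_e = K·L = 2 × 35.9 = 71.80 in
P_cr = π²EI / L_e² = π² × 30000×10³ × 10.48 / 71.80² = 6.020×10^5 lb

P_cr ≈ 602 kip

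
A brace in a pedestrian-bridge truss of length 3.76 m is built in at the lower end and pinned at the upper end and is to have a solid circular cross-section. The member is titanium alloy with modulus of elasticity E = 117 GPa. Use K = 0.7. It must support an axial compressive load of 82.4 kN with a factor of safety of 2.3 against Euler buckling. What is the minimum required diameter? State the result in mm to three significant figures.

d ≈ 69.4 mm

Required P_cr = n·P = 2.3 × 82.4 = 189.5 kN
L_e = K·L = 0.7 × 3.76 = 2.632 m
Required I = P_cr·L_e²/(π²E) = 1.895×10^5 × 2.632² / (π² × 1.17×10^11) = 1.137×10^-6 m⁴
I_req = 1.137×10^6 mm⁴
Solid circle: I = πd⁴/64  ⇒  d = (64I/π)^(1/4) = (64×1.137×10^6/π)^(1/4) = 69.4 mm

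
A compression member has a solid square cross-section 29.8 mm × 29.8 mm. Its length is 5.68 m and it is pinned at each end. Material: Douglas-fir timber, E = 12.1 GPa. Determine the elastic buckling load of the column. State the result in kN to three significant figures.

P_cr ≈ 0.243 kN

I = a⁴/12 = 29.8⁴/12 = 6.572×10^4 mm⁴
I = 6.572×10^4 mm⁴ = 6.572×10^-8 m⁴
Effective length L_e = K·L = 1 × 5.68 = 5.680 m
P_cr = π²EI / L_e² = π² × 12.1×10⁹ × 6.572×10^-8 / 5.680² = 243.3 N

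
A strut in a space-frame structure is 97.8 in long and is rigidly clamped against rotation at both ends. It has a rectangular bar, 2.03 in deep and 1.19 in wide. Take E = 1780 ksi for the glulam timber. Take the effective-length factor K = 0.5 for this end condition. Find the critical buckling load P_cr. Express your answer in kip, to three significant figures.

Buckling occurs about the weak axis: I_min = h·b³/12 with b = 1.19 in (the shorter side).
I_min = 2.03×1.19³/12 = 0.2851 in⁴
Effective length L_e = K·L = 0.5 × 97.8 = 48.90 in
P_cr = π²EI / L_e² = π² × 1780×10³ × 0.2851 / 48.90² = 2.094×10^3 lb

P_cr ≈ 2.09 kip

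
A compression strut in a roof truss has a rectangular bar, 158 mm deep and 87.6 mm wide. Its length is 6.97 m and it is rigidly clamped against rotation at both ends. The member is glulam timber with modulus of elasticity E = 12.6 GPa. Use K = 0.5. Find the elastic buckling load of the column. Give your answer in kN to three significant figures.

P_cr ≈ 90.6 kN

Buckling occurs about the weak axis: I_min = h·b³/12 with b = 87.6 mm (the shorter side).
I_min = 158×87.6³/12 = 8.851×10^6 mm⁴
I = 8.851×10^6 mm⁴ = 8.851×10^-6 m⁴
Effective length L_e = K·L = 0.5 × 6.97 = 3.485 m
P_cr = π²EI / L_e² = π² × 12.6×10⁹ × 8.851×10^-6 / 3.485² = 9.063×10^4 N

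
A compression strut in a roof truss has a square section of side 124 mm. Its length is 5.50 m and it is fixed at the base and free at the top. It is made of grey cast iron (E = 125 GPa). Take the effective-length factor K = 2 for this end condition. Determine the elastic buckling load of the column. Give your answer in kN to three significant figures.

I = a⁴/12 = 124⁴/12 = 1.970×10^7 mm⁴
I = 1.970×10^7 mm⁴ = 1.970×10^-5 m⁴
Effective length L_e = K·L = 2 × 5.50 = 11.00 m
P_cr = π²EI / L_e² = π² × 125×10⁹ × 1.970×10^-5 / 11.00² = 2.009×10^5 N

P_cr ≈ 201 kN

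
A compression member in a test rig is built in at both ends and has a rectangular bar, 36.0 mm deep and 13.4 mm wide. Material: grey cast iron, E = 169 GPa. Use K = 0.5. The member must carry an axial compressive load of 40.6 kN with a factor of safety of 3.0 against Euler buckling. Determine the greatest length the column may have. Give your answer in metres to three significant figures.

Buckling occurs about the weak axis: I_min = h·b³/12 with b = 13.4 mm (the shorter side).
I_min = 36.0×13.4³/12 = 7.218×10^3 mm⁴
I = 7.218×10^-9 m⁴
Required critical load P_cr = n·P = 3.0 × 40.6 = 121.8 kN = 1.218×10^5 N
From P_cr = π²EI/(K·L)²:  L = (1/K)·√(π²EI/P_cr) = (1/0.5)·√(π²×1.69×10^11×7.218×10^-9/1.218×10^5)
L = 0.629 m

L_max ≈ 0.629 m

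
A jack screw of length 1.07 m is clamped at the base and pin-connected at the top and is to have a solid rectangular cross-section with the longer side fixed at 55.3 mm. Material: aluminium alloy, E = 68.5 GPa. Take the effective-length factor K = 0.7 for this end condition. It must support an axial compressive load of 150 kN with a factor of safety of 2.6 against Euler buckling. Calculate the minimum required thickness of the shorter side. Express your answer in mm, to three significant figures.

Required P_cr = n·P = 2.6 × 150 = 390.0 kN
L_e = K·L = 0.7 × 1.07 = 0.7490 m
Required I = P_cr·L_e²/(π²E) = 3.900×10^5 × 0.7490² / (π² × 6.85×10^10) = 3.236×10^-7 m⁴
I_req = 3.236×10^5 mm⁴
Rectangle, weak axis: I_min = h·b³/12 with h = 55.3 mm fixed  ⇒  b = (12I/h)^(1/3) = 41.3 mm

b ≈ 41.3 mm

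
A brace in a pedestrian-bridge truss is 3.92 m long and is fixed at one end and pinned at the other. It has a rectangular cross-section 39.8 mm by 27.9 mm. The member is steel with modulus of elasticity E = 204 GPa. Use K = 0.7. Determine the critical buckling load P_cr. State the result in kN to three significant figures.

P_cr ≈ 19.3 kN

Buckling occurs about the weak axis: I_min = h·b³/12 with b = 27.9 mm (the shorter side).
I_min = 39.8×27.9³/12 = 7.203×10^4 mm⁴
I = 7.203×10^4 mm⁴ = 7.203×10^-8 m⁴
Effective length L_e = K·L = 0.7 × 3.92 = 2.744 m
P_cr = π²EI / L_e² = π² × 204×10⁹ × 7.203×10^-8 / 2.744² = 1.926×10^4 N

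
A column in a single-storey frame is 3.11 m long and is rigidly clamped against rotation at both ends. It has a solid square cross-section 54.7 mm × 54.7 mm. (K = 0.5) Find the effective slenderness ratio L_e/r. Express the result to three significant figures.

For a square r = a/√12 = 54.7/√12 = 15.79 mm
L_e = K·L = 0.5 × 3.11 m = 1.555 m = 1555.0 mm
λ = L_e / r_min = 1555.0 / 15.79 = 98.5

λ ≈ 98.5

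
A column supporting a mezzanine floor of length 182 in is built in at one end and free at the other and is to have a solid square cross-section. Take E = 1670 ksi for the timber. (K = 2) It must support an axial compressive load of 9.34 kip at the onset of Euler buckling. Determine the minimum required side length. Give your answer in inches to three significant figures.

a ≈ 5.48 in

L_e = K·L = 2 × 182 = 364.0 in
Required I = P_cr·L_e²/(π²E) = 9.340×10^3 × 364.0² / (π² × 1.67×10^6) = 75.08 in⁴
Solid square: I = a⁴/12  ⇒  a = (12I)^(1/4) = (12×75.08)^(1/4) = 5.48 in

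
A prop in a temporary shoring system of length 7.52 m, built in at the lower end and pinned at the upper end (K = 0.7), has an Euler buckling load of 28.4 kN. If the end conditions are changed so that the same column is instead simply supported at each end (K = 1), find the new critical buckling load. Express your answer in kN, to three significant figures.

P_cr ∝ 1/K², so P_cr,new = P_cr,old × (K_old/K_new)² = 28.4 × (0.7/1)²
= 28.4 × 0.4900 = 13.9 kN

P_cr ≈ 13.9 kN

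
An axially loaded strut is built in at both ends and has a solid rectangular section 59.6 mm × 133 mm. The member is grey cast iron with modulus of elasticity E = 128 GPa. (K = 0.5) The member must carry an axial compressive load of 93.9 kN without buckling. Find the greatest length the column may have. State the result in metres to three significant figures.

Buckling occurs about the weak axis: I_min = h·b³/12 with b = 59.6 mm (the shorter side).
I_min = 133×59.6³/12 = 2.346×10^6 mm⁴
I = 2.346×10^-6 m⁴
At the buckling limit P_cr = P = 9.390×10^4 N
From P_cr = π²EI/(K·L)²:  L = (1/K)·√(π²EI/P_cr) = (1/0.5)·√(π²×1.28×10^11×2.346×10^-6/9.390×10^4)
L = 11.2 m

L_max ≈ 11.2 m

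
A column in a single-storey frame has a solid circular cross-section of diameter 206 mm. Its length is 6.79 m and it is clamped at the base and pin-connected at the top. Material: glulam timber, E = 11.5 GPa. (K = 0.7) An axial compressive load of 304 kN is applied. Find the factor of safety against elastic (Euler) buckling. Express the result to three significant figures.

I = πd⁴/64 = π×206⁴/64 = 8.840×10^7 mm⁴
I = 8.840×10^7 mm⁴ = 8.840×10^-5 m⁴
Effective length L_e = K·L = 0.7 × 6.79 = 4.753 m
P_cr = π²EI / L_e² = π² × 11.5×10⁹ × 8.840×10^-5 / 4.753² = 4.441×10^5 N
Factor of safety n = P_cr / P = 444.12 / 304 = 1.46

n ≈ 1.46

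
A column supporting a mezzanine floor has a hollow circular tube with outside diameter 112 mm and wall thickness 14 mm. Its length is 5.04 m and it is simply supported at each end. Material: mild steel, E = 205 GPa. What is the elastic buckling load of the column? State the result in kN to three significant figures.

Inner diameter d_i = 112 − 2×14 = 84.00 mm
I = π(d_o⁴ − d_i⁴)/64 = π(112⁴ − 84.00⁴)/64 = 5.280×10^6 mm⁴
I = 5.280×10^6 mm⁴ = 5.280×10^-6 m⁴
Effective length L_e = K·L = 1 × 5.04 = 5.040 m
P_cr = π²EI / L_e² = π² × 205×10⁹ × 5.280×10^-6 / 5.040² = 4.206×10^5 N

P_cr ≈ 421 kN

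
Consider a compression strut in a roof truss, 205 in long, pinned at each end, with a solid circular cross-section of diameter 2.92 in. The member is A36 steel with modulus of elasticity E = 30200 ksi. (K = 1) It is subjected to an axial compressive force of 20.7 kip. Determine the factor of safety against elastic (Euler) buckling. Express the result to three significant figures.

n ≈ 1.22

I = πd⁴/64 = π×2.92⁴/64 = 3.569 in⁴
Effective length L_e = K·L = 1 × 205 = 205.0 in
P_cr = π²EI / L_e² = π² × 30200×10³ × 3.569 / 205.0² = 2.531×10^4 lb
Factor of safety n = P_cr / P = 25.310 / 20.7 = 1.22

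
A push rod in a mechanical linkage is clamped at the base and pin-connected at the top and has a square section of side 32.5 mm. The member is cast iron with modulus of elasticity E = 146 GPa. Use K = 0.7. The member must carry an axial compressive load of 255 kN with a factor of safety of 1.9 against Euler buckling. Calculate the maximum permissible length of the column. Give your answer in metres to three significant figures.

I = a⁴/12 = 32.5⁴/12 = 9.297×10^4 mm⁴
I = 9.297×10^-8 m⁴
Required critical load P_cr = n·P = 1.9 × 255 = 484.5 kN = 4.845×10^5 N
From P_cr = π²EI/(K·L)²:  L = (1/K)·√(π²EI/P_cr) = (1/0.7)·√(π²×1.46×10^11×9.297×10^-8/4.845×10^5)
L = 0.751 m

L_max ≈ 0.751 m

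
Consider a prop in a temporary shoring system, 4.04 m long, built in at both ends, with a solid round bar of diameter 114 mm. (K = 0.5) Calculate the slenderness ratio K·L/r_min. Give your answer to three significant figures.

λ ≈ 70.9

For a solid circle r = d/4 = 114/4 = 28.50 mm
L_e = K·L = 0.5 × 4.04 m = 2.020 m = 2020.0 mm
λ = L_e / r_min = 2020.0 / 28.50 = 70.9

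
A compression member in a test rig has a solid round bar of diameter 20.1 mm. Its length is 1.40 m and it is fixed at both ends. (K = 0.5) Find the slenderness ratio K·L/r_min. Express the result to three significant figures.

λ ≈ 139

For a solid circle r = d/4 = 20.1/4 = 5.025 mm
L_e = K·L = 0.5 × 1.40 m = 0.7000 m = 700.00 mm
λ = L_e / r_min = 700.00 / 5.025 = 139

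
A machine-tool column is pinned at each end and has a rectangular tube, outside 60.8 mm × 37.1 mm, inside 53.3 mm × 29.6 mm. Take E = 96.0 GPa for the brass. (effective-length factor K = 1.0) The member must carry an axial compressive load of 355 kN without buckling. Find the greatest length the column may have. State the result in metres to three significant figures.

L_max ≈ 0.619 m

Weak-axis I_min = (h_o·b_o³ − h_i·b_i³)/12 with b_o = 37.1, b_i = 29.60 mm (shorter outer/inner sides).
I_min = (60.8×37.1³ − 53.30×29.60³)/12 = 1.435×10^5 mm⁴
I = 1.435×10^-7 m⁴
At the buckling limit P_cr = P = 3.550×10^5 N
From P_cr = π²EI/(K·L)²:  L = (1/K)·√(π²EI/P_cr) = (1/1)·√(π²×9.60×10^10×1.435×10^-7/3.550×10^5)
L = 0.619 m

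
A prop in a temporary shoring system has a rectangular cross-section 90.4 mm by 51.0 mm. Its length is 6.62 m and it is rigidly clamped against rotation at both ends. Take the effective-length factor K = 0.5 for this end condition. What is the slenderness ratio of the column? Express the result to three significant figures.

For a rectangle r_min = b/√12 = 51.0/√12 = 14.72 mm
L_e = K·L = 0.5 × 6.62 m = 3.310 m = 3310.0 mm
λ = L_e / r_min = 3310.0 / 14.72 = 225

λ ≈ 225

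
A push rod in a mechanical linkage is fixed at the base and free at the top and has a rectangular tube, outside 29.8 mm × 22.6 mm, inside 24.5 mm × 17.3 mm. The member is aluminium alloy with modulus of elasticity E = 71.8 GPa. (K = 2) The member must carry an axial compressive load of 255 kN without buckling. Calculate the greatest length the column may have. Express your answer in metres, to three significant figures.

Weak-axis I_min = (h_o·b_o³ − h_i·b_i³)/12 with b_o = 22.6, b_i = 17.30 mm (shorter outer/inner sides).
I_min = (29.8×22.6³ − 24.50×17.30³)/12 = 1.809×10^4 mm⁴
I = 1.809×10^-8 m⁴
At the buckling limit P_cr = P = 2.550×10^5 N
From P_cr = π²EI/(K·L)²:  L = (1/K)·√(π²EI/P_cr) = (1/2)·√(π²×7.18×10^10×1.809×10^-8/2.550×10^5)
L = 0.112 m

L_max ≈ 0.112 m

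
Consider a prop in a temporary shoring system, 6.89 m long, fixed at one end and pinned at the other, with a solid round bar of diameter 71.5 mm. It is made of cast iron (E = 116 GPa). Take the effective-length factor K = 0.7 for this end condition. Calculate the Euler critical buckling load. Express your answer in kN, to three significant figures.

P_cr ≈ 63.1 kN

I = πd⁴/64 = π×71.5⁴/64 = 1.283×10^6 mm⁴
I = 1.283×10^6 mm⁴ = 1.283×10^-6 m⁴
Effective length L_e = K·L = 0.7 × 6.89 = 4.823 m
P_cr = π²EI / L_e² = π² × 116×10⁹ × 1.283×10^-6 / 4.823² = 6.314×10^4 N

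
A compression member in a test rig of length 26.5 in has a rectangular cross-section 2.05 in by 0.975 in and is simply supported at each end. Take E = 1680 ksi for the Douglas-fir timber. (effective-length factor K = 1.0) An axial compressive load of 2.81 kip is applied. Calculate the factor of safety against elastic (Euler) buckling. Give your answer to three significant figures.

n ≈ 1.33

Buckling occurs about the weak axis: I_min = h·b³/12 with b = 0.975 in (the shorter side).
I_min = 2.05×0.975³/12 = 0.1583 in⁴
Effective length L_e = K·L = 1 × 26.5 = 26.50 in
P_cr = π²EI / L_e² = π² × 1680×10³ × 0.1583 / 26.50² = 3.739×10^3 lb
Factor of safety n = P_cr / P = 3.7386 / 2.81 = 1.33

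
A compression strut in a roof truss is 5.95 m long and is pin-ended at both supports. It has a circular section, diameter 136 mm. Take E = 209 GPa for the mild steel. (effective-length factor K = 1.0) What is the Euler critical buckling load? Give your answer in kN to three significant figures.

P_cr ≈ 978 kN

I = πd⁴/64 = π×136⁴/64 = 1.679×10^7 mm⁴
I = 1.679×10^7 mm⁴ = 1.679×10^-5 m⁴
Effective length L_e = K·L = 1 × 5.95 = 5.950 m
P_cr = π²EI / L_e² = π² × 209×10⁹ × 1.679×10^-5 / 5.950² = 9.784×10^5 N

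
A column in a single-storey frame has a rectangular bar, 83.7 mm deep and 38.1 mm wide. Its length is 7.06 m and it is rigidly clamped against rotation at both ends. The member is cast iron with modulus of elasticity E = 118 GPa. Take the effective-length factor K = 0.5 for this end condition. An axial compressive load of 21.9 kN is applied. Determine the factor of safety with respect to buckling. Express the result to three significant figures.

n ≈ 1.65

Buckling occurs about the weak axis: I_min = h·b³/12 with b = 38.1 mm (the shorter side).
I_min = 83.7×38.1³/12 = 3.858×10^5 mm⁴
I = 3.858×10^5 mm⁴ = 3.858×10^-7 m⁴
Effective length L_e = K·L = 0.5 × 7.06 = 3.530 m
P_cr = π²EI / L_e² = π² × 118×10⁹ × 3.858×10^-7 / 3.530² = 3.605×10^4 N
Factor of safety n = P_cr / P = 36.054 / 21.9 = 1.65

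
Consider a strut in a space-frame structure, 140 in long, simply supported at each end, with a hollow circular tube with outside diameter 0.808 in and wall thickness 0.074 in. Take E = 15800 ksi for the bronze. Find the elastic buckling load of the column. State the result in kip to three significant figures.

P_cr ≈ 0.0924 kip

Inner diameter d_i = 0.808 − 2×0.074 = 0.6600 in
I = π(d_o⁴ − d_i⁴)/64 = π(0.808⁴ − 0.6600⁴)/64 = 1.161×10^-2 in⁴
Effective length L_e = K·L = 1 × 140 = 140.0 in
P_cr = π²EI / L_e² = π² × 15800×10³ × 1.161×10^-2 / 140.0² = 92.36 lb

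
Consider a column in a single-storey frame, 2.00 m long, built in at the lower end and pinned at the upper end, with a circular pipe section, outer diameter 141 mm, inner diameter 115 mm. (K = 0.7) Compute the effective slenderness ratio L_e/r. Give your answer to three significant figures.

d_o = 141 mm, d_i = 115 mm
I = π(d_o⁴ − d_i⁴)/64 = π(141⁴ − 115.0⁴)/64 = 1.082×10^7 mm⁴
A = 5.228×10^3 mm²;  r_min = √(I/A) = √(1.082×10^7/5.228×10^3) = 45.49 mm
L_e = K·L = 0.7 × 2.00 m = 1.400 m = 1400.0 mm
λ = L_e / r_min = 1400.0 / 45.49 = 30.8

λ ≈ 30.8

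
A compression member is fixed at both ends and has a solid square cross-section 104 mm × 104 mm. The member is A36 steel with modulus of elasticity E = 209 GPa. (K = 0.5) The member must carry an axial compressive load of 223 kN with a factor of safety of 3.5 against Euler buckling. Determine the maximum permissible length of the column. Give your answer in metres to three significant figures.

I = a⁴/12 = 104⁴/12 = 9.749×10^6 mm⁴
I = 9.749×10^-6 m⁴
Required critical load P_cr = n·P = 3.5 × 223 = 780.5 kN = 7.805×10^5 N
From P_cr = π²EI/(K·L)²:  L = (1/K)·√(π²EI/P_cr) = (1/0.5)·√(π²×2.09×10^11×9.749×10^-6/7.805×10^5)
L = 10.2 m

L_max ≈ 10.2 m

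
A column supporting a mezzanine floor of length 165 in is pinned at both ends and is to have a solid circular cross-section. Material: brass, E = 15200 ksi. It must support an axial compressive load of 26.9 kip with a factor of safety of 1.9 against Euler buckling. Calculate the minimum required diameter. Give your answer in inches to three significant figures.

d ≈ 3.71 in

Required P_cr = n·P = 1.9 × 26.9 = 51.11 kip
L_e = K·L = 1 × 165 = 165.0 in
Required I = P_cr·L_e²/(π²E) = 5.111×10^4 × 165.0² / (π² × 1.52×10^7) = 9.275 in⁴
Solid circle: I = πd⁴/64  ⇒  d = (64I/π)^(1/4) = (64×9.275/π)^(1/4) = 3.71 in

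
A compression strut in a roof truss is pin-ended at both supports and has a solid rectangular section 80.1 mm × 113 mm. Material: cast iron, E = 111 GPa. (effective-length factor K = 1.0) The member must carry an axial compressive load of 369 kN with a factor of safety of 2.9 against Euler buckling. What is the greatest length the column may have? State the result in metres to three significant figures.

L_max ≈ 2.23 m

Buckling occurs about the weak axis: I_min = h·b³/12 with b = 80.1 mm (the shorter side).
I_min = 113×80.1³/12 = 4.839×10^6 mm⁴
I = 4.839×10^-6 m⁴
Required critical load P_cr = n·P = 2.9 × 369 = 1070 kN = 1.070×10^6 N
From P_cr = π²EI/(K·L)²:  L = (1/K)·√(π²EI/P_cr) = (1/1)·√(π²×1.11×10^11×4.839×10^-6/1.070×10^6)
L = 2.23 m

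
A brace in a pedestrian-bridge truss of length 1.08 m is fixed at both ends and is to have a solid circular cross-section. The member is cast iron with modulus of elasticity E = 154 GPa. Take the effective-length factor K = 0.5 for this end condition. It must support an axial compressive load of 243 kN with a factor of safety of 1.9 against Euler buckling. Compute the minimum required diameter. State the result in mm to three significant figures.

d ≈ 36.7 mm

Required P_cr = n·P = 1.9 × 243 = 461.7 kN
L_e = K·L = 0.5 × 1.08 = 0.5400 m
Required I = P_cr·L_e²/(π²E) = 4.617×10^5 × 0.5400² / (π² × 1.54×10^11) = 8.858×10^-8 m⁴
I_req = 8.858×10^4 mm⁴
Solid circle: I = πd⁴/64  ⇒  d = (64I/π)^(1/4) = (64×8.858×10^4/π)^(1/4) = 36.7 mm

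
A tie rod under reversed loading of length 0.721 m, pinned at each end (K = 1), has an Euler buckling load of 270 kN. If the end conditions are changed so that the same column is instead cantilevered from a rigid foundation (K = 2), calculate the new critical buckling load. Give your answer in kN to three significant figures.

P_cr ≈ 67.5 kN

P_cr ∝ 1/K², so P_cr,new = P_cr,old × (K_old/K_new)² = 270 × (1/2)²
= 270 × 0.2500 = 67.5 kN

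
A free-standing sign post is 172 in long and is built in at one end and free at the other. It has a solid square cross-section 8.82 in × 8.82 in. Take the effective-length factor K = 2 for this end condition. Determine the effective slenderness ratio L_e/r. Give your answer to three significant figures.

I = a⁴/12 = 8.82⁴/12 = 504.3 in⁴
A = 77.79 in²;  r_min = √(I/A) = √(504.3/77.79) = 2.546 in
L_e = K·L = 2 × 172 = 344.0 in
λ = L_e / r_min = 344.00 / 2.546 = 135

λ ≈ 135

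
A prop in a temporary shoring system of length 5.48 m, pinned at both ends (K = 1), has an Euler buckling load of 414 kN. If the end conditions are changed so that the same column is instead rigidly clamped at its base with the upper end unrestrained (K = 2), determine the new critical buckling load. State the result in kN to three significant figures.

P_cr ∝ 1/K², so P_cr,new = P_cr,old × (K_old/K_new)² = 414 × (1/2)²
= 414 × 0.2500 = 104 kN

P_cr ≈ 104 kN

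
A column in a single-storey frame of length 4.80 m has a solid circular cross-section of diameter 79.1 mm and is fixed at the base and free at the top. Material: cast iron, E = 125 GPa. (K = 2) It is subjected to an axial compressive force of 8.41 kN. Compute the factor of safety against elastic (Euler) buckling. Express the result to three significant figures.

n ≈ 3.06

I = πd⁴/64 = π×79.1⁴/64 = 1.922×10^6 mm⁴
I = 1.922×10^6 mm⁴ = 1.922×10^-6 m⁴
Effective length L_e = K·L = 2 × 4.80 = 9.600 m
P_cr = π²EI / L_e² = π² × 125×10⁹ × 1.922×10^-6 / 9.600² = 2.572×10^4 N
Factor of safety n = P_cr / P = 25.724 / 8.41 = 3.06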